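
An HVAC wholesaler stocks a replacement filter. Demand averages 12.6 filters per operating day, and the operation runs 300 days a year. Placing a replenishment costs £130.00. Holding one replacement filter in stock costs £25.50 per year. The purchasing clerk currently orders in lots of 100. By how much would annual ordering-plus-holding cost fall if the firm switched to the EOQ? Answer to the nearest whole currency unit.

Extra cost ≈ £1,183 per year

Annual demand D = 12.6 × 300 = 3,780.
EOQ = √(2DS/H) = √(2 × 3,780 × 130 / 25.5) ≈ 196.32.
Cost at Q* = (D/Q*)S + (Q*/2)H = √(2DSH) ≈ £5,006.14.
Cost at Q = 100: (3,780/100)×130 + (100/2)×25.5 = £4,914.00 + £1,275.00 = £6,189.00.
Excess = £6,189.00 − £5,006.14 = £1,182.86.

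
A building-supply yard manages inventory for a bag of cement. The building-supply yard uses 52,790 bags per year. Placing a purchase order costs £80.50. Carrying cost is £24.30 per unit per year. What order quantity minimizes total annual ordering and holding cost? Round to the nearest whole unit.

Q* ≈ 591 bags

EOQ = √(2DS / H) = √(2 × 52,790 × 80.5 / 24.3).
= √(8,499,190 / 24.3) = √349,760.9053 ≈ 591.406.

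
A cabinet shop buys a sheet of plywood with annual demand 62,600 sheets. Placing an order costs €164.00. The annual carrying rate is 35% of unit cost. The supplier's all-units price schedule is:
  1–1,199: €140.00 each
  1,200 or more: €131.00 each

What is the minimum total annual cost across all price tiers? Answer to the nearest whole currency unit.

Holding cost per unit per year at price C is H = 0.35·C.
Candidates are each tier's EOQ (if it falls in that tier) and each price-break quantity.
EOQ at €140.00 = 647.3 (feasible in tier 1): TC = 62,600×€140.00 + (62,600/647.3)×164 + (647.3/2)×0.35×€140.00 = €8,795,719.19.
EOQ at €131.00 = 669.2 < 1200, so use break Q=1200: TC = 62,600×€131.00 + (62,600/1200.0)×164 + (1200.0/2)×0.35×€131.00 = €8,236,665.33.
Lowest total cost among the candidates is at Q = 1200.0.

TC* ≈ €8,236,665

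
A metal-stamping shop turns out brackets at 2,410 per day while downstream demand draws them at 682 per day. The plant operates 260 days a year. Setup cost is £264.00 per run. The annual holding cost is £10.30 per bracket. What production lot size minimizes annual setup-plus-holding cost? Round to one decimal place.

Annual demand D = 682 × 260 = 177,320.
Production build-up factor (1 − d/p) = 1 − 682/2,410 = 0.7170.
Q* = √(2DS / (H(1 − d/p))) = √(2 × 177,320 × 264 / (10.3 × 0.7170)).
= √(93,624,960 / 7.3852) ≈ 3560.524.

Q* ≈ 3,560.5 brackets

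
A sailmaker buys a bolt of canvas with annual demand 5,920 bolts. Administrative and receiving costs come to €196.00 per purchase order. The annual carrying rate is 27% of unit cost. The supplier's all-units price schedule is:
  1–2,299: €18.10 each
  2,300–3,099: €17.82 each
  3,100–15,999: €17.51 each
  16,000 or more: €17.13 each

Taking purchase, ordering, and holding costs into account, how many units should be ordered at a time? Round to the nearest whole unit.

Holding cost per unit per year at price C is H = 0.27·C.
For each price level, check whether its EOQ is feasible; otherwise the best quantity at that price is the breakpoint.
EOQ at €18.10 = 689.1 (feasible in tier 1): TC = 5,920×€18.10 + (5,920/689.1)×196 + (689.1/2)×0.27×€18.10 = €110,519.64.
EOQ at €17.82 = 694.5 < 2300, so use break Q=2300: TC = 5,920×€17.82 + (5,920/2300.0)×196 + (2300.0/2)×0.27×€17.82 = €111,532.00.
EOQ at €17.51 = 700.6 < 3100, so use break Q=3100: TC = 5,920×€17.51 + (5,920/3100.0)×196 + (3100.0/2)×0.27×€17.51 = €111,361.43.
EOQ at €17.13 = 708.3 < 16000, so use break Q=16000: TC = 5,920×€17.13 + (5,920/16000.0)×196 + (16000.0/2)×0.27×€17.13 = €138,482.92.
Lowest total cost is €110,519.64 at Q = 689.1.

Q* ≈ 689 bolts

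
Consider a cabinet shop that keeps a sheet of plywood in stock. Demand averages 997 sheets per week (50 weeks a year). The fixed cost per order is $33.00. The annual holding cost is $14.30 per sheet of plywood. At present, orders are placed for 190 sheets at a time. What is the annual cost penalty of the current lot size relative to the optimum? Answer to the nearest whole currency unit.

Annual demand D = 997 × 50 = 49,850.
EOQ = √(2DS/H) = √(2 × 49,850 × 33 / 14.3) ≈ 479.66.
Cost at Q* = (D/Q*)S + (Q*/2)H = √(2DSH) ≈ $6,859.19.
Cost at Q = 190: (49,850/190)×33 + (190/2)×14.3 = $8,658.16 + $1,358.50 = $10,016.66.
Excess = $10,016.66 − $6,859.19 = $3,157.47.

Extra cost ≈ $3,157 per year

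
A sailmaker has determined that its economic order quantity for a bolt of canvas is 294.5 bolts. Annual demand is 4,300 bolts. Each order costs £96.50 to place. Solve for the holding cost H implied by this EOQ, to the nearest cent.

H ≈ £9.57

Invert the EOQ relation Q*² = 2DS/H.
From Q* = √(2DS/H): H = 2DS / Q*² = 2 × 4,300 × 96.5 / 294.5² = 9.5687.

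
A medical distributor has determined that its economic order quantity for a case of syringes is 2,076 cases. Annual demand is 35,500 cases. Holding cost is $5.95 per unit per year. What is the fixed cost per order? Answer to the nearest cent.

S ≈ $361.17

The basic EOQ model gives Q* = √(2DS/H); rearrange for the unknown.
From Q* = √(2DS/H): S = Q*²H / (2D) = 2,076² × 5.95 / (2 × 35,500) = 361.1714.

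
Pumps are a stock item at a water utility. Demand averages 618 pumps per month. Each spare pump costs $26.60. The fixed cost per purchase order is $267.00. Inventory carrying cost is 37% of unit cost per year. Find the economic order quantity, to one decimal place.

Annual demand D = 618 × 12 = 7,416.
Holding cost H = 0.37 × $26.60 = $9.8420 per unit per year.
EOQ = √(2DS / H) = √(2 × 7,416 × 267 / 9.842).
= √(3,960,144 / 9.842) = √402,371.8756 ≈ 634.328.

Q* ≈ 634.3 pumps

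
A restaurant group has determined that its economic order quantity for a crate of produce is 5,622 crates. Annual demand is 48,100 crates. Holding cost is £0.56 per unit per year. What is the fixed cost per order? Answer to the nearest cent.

S ≈ £183.99

Squaring Q* = √(2DS/H) gives Q*² = 2DS/H.
From Q* = √(2DS/H): S = Q*²H / (2D) = 5,622² × 0.56 / (2 × 48,100) = 183.9902.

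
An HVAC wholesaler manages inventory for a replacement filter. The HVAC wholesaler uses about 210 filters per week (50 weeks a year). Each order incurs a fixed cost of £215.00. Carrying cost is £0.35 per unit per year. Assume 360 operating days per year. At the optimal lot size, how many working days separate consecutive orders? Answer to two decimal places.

T ≈ 123.14 days

Annual demand D = 210 × 50 = 10,500.
The optimal lot size = √(2DS/H) = √(2 × 10,500 × 215 / 0.35) ≈ 3591.66.
Cycle time = Q*/D × 360 = 3591.66 / 10,500 × 360 ≈ 123.143 days.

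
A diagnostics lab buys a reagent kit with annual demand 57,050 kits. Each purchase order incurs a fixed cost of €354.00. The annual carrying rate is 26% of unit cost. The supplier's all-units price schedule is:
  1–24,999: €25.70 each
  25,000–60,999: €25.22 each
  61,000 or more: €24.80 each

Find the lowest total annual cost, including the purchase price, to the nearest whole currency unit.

Holding cost per unit per year at price C is H = 0.26·C.
For each price level, check whether its EOQ is feasible; otherwise the best quantity at that price is the breakpoint.
EOQ at €25.70 = 2458.6 (feasible in tier 1): TC = 57,050×€25.70 + (57,050/2458.6)×354 + (2458.6/2)×0.26×€25.70 = €1,482,613.49.
EOQ at €25.22 = 2481.9 < 25000, so use break Q=25000: TC = 57,050×€25.22 + (57,050/25000.0)×354 + (25000.0/2)×0.26×€25.22 = €1,521,573.83.
EOQ at €24.80 = 2502.8 < 61000, so use break Q=61000: TC = 57,050×€24.80 + (57,050/61000.0)×354 + (61000.0/2)×0.26×€24.80 = €1,611,835.08.
Lowest total cost among the candidates is at Q = 2458.6.

TC* ≈ €1,482,613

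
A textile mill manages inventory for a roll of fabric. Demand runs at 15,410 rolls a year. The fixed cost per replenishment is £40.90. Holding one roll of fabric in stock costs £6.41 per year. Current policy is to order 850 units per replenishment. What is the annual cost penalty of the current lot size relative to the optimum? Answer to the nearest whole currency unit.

EOQ = √(2DS/H) = √(2 × 15,410 × 40.9 / 6.41) ≈ 443.45.
Cost at Q* = (D/Q*)S + (Q*/2)H = √(2DSH) ≈ £2,842.54.
Cost at Q = 850: (15,410/850)×40.9 + (850/2)×6.41 = £741.49 + £2,724.25 = £3,465.74.
Excess = £3,465.74 − £2,842.54 = £623.20.

Extra cost ≈ £623 per year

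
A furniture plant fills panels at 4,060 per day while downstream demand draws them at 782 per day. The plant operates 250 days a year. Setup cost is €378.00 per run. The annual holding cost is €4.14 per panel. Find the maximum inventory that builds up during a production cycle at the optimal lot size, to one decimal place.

Annual demand D = 782 × 250 = 195,500.
Production build-up factor (1 − d/p) = 1 − 782/4,060 = 0.8074.
Q* = √(2DS / (H(1 − d/p))) = √(2 × 195,500 × 378 / (4.14 × 0.8074)).
= √(147,798,000 / 3.3426) ≈ 6649.556.
Maximum inventory = Q*(1 − d/p) = 6649.556 × 0.8074 ≈ 5368.779.

I_max ≈ 5,368.8 panels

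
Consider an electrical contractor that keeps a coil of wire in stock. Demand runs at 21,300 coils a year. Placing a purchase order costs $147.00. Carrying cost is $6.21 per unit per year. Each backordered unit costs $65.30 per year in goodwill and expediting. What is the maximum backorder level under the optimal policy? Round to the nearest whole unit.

S* ≈ 91 coils

With planned backorders, Q* = √(2DS/H) · √((H+B)/B).
√(2DS/H) = √(2 × 21,300 × 147 / 6.21) = 1004.194.
√((H+B)/B) = √((6.21+65.3)/65.3) = 1.0465.
Q* ≈ 1050.859.
S* = Q* · H/(H+B) = 1050.859 × 6.21/71.51 ≈ 91.258.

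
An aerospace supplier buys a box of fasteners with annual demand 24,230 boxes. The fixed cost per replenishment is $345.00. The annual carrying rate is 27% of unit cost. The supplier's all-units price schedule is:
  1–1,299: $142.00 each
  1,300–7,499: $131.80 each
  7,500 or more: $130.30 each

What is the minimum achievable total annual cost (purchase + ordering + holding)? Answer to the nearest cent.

Holding cost per unit per year at price C is H = 0.27·C.
Candidates are each tier's EOQ (if it falls in that tier) and each price-break quantity.
EOQ at $142.00 = 660.4 (feasible in tier 1): TC = 24,230×$142.00 + (24,230/660.4)×345 + (660.4/2)×0.27×$142.00 = $3,465,977.88.
EOQ at $131.80 = 685.4 < 1300, so use break Q=1300: TC = 24,230×$131.80 + (24,230/1300.0)×345 + (1300.0/2)×0.27×$131.80 = $3,223,075.17.
EOQ at $130.30 = 689.4 < 7500, so use break Q=7500: TC = 24,230×$130.30 + (24,230/7500.0)×345 + (7500.0/2)×0.27×$130.30 = $3,290,212.33.
Lowest total cost among the candidates is at Q = 1300.0.

TC* ≈ $3,223,075.17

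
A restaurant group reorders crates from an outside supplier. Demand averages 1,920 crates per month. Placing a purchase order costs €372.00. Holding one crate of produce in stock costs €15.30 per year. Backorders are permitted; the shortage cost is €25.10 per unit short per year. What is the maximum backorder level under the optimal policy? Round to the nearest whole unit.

Annual demand D = 1,920 × 12 = 23,040.
With planned backorders, Q* = √(2DS/H) · √((H+B)/B).
√(2DS/H) = √(2 × 23,040 × 372 / 15.3) = 1058.478.
√((H+B)/B) = √((15.3+25.1)/25.1) = 1.2687.
Q* ≈ 1342.876.
S* = Q* · H/(H+B) = 1342.876 × 15.3/40.4 ≈ 508.564.

S* ≈ 509 crates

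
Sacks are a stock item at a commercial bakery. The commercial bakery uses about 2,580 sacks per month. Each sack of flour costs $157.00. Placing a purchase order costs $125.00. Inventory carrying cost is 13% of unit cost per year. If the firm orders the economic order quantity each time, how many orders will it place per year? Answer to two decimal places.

N ≈ 50.27 orders per year

Annual demand D = 2,580 × 12 = 30,960.
Holding cost H = 0.13 × $157.00 = $20.4100 per unit per year.
Q* = √(2DS/H) = √(2 × 30,960 × 125 / 20.41) ≈ 615.81.
Orders per year = D / Q* = 30,960 / 615.81 ≈ 50.275.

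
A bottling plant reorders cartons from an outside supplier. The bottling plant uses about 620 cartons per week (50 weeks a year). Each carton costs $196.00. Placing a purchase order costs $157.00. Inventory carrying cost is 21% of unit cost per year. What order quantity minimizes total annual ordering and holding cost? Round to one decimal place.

Q* ≈ 486.3 cartons

Annual demand D = 620 × 50 = 31,000.
Holding cost H = 0.21 × $196.00 = $41.1600 per unit per year.
EOQ = √(2DS / H) = √(2 × 31,000 × 157 / 41.16).
= √(9,734,000 / 41.16) = √236,491.7396 ≈ 486.304.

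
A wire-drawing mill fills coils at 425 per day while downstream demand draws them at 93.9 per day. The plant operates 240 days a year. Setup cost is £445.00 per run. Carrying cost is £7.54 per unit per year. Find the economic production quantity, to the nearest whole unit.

Q* ≈ 1,848 coils

Annual demand D = 93.9 × 240 = 22,536.
Production build-up factor (1 − d/p) = 1 − 93.9/425 = 0.7791.
Q* = √(2DS / (H(1 − d/p))) = √(2 × 22,536 × 445 / (7.54 × 0.7791)).
= √(20,057,040 / 5.8741) ≈ 1847.833.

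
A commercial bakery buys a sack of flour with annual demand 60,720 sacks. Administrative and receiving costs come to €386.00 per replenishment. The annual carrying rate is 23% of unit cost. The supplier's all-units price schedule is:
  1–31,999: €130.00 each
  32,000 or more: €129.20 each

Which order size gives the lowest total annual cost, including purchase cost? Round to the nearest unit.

Holding cost per unit per year at price C is H = 0.23·C.
Evaluate total cost at each tier's feasible EOQ or, if the EOQ is below the tier, at the tier's minimum quantity.
EOQ at €130.00 = 1252.1 (feasible in tier 1): TC = 60,720×€130.00 + (60,720/1252.1)×386 + (1252.1/2)×0.23×€130.00 = €7,931,037.78.
EOQ at €129.20 = 1256.0 < 32000, so use break Q=32000: TC = 60,720×€129.20 + (60,720/32000.0)×386 + (32000.0/2)×0.23×€129.20 = €8,321,212.43.
Lowest total cost is €7,931,037.78 at Q = 1252.1.

Q* ≈ 1,252 sacks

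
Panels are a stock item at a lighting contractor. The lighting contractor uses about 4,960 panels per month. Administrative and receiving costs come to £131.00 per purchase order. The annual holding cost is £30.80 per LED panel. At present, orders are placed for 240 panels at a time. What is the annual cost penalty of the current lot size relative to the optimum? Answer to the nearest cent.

Extra cost ≈ £14,268.19 per year

Annual demand D = 4,960 × 12 = 59,520.
EOQ = √(2DS/H) = √(2 × 59,520 × 131 / 30.8) ≈ 711.55.
Cost at Q* = (D/Q*)S + (Q*/2)H = √(2DSH) ≈ £21,915.81.
Cost at Q = 240: (59,520/240)×131 + (240/2)×30.8 = £32,488.00 + £3,696.00 = £36,184.00.
Excess = £36,184.00 − £21,915.81 = £14,268.19.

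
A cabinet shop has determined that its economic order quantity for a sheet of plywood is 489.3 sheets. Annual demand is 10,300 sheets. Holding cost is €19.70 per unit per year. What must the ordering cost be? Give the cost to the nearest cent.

Squaring Q* = √(2DS/H) gives Q*² = 2DS/H.
From Q* = √(2DS/H): S = Q*²H / (2D) = 489.3² × 19.7 / (2 × 10,300) = 228.9546.

S ≈ €228.95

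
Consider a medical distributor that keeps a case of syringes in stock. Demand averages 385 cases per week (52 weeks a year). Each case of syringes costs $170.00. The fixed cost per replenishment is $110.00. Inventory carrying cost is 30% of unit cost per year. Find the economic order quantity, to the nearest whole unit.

Annual demand D = 385 × 52 = 20,020.
Holding cost H = 0.30 × $170.00 = $51.0000 per unit per year.
EOQ = √(2DS / H) = √(2 × 20,020 × 110 / 51).
= √(4,404,400 / 51) = √86,360.7843 ≈ 293.872.

Q* ≈ 294 cases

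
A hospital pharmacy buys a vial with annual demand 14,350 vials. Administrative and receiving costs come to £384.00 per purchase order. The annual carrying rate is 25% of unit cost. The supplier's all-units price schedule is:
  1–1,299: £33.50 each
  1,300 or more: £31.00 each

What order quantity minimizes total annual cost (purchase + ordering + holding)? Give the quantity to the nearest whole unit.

Q* ≈ 1,300 vials

Holding cost per unit per year at price C is H = 0.25·C.
Candidates are each tier's EOQ (if it falls in that tier) and each price-break quantity.
EOQ at £33.50 = 1147.1 (feasible in tier 1): TC = 14,350×£33.50 + (14,350/1147.1)×384 + (1147.1/2)×0.25×£33.50 = £490,332.25.
EOQ at £31.00 = 1192.5 < 1300, so use break Q=1300: TC = 14,350×£31.00 + (14,350/1300.0)×384 + (1300.0/2)×0.25×£31.00 = £454,126.27.
Lowest total cost is £454,126.27 at Q = 1300.0.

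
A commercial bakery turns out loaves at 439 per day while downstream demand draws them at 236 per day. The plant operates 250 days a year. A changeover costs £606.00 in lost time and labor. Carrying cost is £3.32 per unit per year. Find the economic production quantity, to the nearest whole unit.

Annual demand D = 236 × 250 = 59,000.
Production build-up factor (1 − d/p) = 1 − 236/439 = 0.4624.
Q* = √(2DS / (H(1 − d/p))) = √(2 × 59,000 × 606 / (3.32 × 0.4624)).
= √(71,508,000 / 1.5352) ≈ 6824.841.

Q* ≈ 6,825 loaves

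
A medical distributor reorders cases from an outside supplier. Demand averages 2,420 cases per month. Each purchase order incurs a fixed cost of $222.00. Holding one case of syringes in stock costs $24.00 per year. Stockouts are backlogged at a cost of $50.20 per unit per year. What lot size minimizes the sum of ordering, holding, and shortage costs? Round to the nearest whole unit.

Q* ≈ 891 cases

Annual demand D = 2,420 × 12 = 29,040.
With planned backorders, Q* = √(2DS/H) · √((H+B)/B).
√(2DS/H) = √(2 × 29,040 × 222 / 24) = 732.967.
√((H+B)/B) = √((24+50.2)/50.2) = 1.2158.
Q* ≈ 891.116.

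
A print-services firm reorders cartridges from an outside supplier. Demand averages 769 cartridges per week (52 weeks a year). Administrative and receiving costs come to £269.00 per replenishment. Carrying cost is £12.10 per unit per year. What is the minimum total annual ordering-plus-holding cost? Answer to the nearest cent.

TC* ≈ £16,134.25

Annual demand D = 769 × 52 = 39,988.
Q* = √(2DS/H) = √(2 × 39,988 × 269 / 12.1) ≈ 1333.41.
At the optimum the two cost components are equal, so total cost = 2·(Q*/2)H = Q*·H.
Minimum total = √(2DSH) = √(2 × 39,988 × 269 × 12.1) ≈ 16134.246.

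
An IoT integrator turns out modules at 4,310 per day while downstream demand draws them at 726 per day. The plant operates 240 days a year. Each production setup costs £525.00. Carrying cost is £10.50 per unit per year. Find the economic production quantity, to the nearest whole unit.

Q* ≈ 4,578 modules

Annual demand D = 726 × 240 = 174,240.
Production build-up factor (1 − d/p) = 1 − 726/4,310 = 0.8316.
Q* = √(2DS / (H(1 − d/p))) = √(2 × 174,240 × 525 / (10.5 × 0.8316)).
= √(182,952,000 / 8.7313) ≈ 4577.502.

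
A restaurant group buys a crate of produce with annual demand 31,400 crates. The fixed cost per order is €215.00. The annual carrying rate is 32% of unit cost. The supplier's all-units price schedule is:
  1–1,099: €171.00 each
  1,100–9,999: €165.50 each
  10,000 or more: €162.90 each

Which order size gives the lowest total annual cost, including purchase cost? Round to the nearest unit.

Holding cost per unit per year at price C is H = 0.32·C.
For each price level, check whether its EOQ is feasible; otherwise the best quantity at that price is the breakpoint.
EOQ at €171.00 = 496.7 (feasible in tier 1): TC = 31,400×€171.00 + (31,400/496.7)×215 + (496.7/2)×0.32×€171.00 = €5,396,581.42.
EOQ at €165.50 = 504.9 < 1100, so use break Q=1100: TC = 31,400×€165.50 + (31,400/1100.0)×215 + (1100.0/2)×0.32×€165.50 = €5,231,965.27.
EOQ at €162.90 = 508.9 < 10000, so use break Q=10000: TC = 31,400×€162.90 + (31,400/10000.0)×215 + (10000.0/2)×0.32×€162.90 = €5,376,375.10.
Lowest total cost is €5,231,965.27 at Q = 1100.0.

Q* ≈ 1,100 crates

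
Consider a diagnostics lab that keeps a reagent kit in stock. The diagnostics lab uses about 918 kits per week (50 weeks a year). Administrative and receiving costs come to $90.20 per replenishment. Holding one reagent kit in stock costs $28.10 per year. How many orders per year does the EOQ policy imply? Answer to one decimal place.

Annual demand D = 918 × 50 = 45,900.
Q* = √(2DS/H) = √(2 × 45,900 × 90.2 / 28.1) ≈ 542.84.
Orders per year = D / Q* = 45,900 / 542.84 ≈ 84.555.

N ≈ 84.6 orders per year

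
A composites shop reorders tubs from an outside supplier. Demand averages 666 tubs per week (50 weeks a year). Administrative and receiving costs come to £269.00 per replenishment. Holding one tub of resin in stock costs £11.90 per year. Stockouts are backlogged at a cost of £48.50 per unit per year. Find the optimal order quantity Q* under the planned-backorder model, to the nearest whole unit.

Annual demand D = 666 × 50 = 33,300.
With planned backorders, Q* = √(2DS/H) · √((H+B)/B).
√(2DS/H) = √(2 × 33,300 × 269 / 11.9) = 1226.986.
√((H+B)/B) = √((11.9+48.5)/48.5) = 1.1160.
Q* ≈ 1369.265.

Q* ≈ 1,369 tubs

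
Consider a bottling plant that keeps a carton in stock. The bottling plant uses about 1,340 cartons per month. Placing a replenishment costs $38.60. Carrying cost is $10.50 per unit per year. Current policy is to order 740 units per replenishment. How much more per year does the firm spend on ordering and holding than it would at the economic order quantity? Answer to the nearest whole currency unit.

Annual demand D = 1,340 × 12 = 16,080.
EOQ = √(2DS/H) = √(2 × 16,080 × 38.6 / 10.5) ≈ 343.84.
Cost at Q* = (D/Q*)S + (Q*/2)H = √(2DSH) ≈ $3,610.33.
Cost at Q = 740: (16,080/740)×38.6 + (740/2)×10.5 = $838.77 + $3,885.00 = $4,723.77.
Excess = $4,723.77 − $3,610.33 = $1,113.44.

Extra cost ≈ $1,113 per year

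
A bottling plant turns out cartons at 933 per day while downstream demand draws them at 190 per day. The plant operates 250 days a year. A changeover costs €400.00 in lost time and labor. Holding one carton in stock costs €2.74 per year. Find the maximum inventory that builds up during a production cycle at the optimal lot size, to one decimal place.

Annual demand D = 190 × 250 = 47,500.
Production build-up factor (1 − d/p) = 1 − 190/933 = 0.7964.
Q* = √(2DS / (H(1 − d/p))) = √(2 × 47,500 × 400 / (2.74 × 0.7964)).
= √(38,000,000 / 2.182) ≈ 4173.140.
Maximum inventory = Q*(1 − d/p) = 4173.140 × 0.7964 ≈ 3323.304.

I_max ≈ 3,323.3 cartons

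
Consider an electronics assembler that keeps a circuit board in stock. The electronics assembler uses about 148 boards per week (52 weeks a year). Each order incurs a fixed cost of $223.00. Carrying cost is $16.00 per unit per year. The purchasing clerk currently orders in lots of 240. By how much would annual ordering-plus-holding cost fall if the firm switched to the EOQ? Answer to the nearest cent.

Extra cost ≈ $1,660.15 per year

Annual demand D = 148 × 52 = 7,696.
EOQ = √(2DS/H) = √(2 × 7,696 × 223 / 16) ≈ 463.17.
Cost at Q* = (D/Q*)S + (Q*/2)H = √(2DSH) ≈ $7,410.71.
Cost at Q = 240: (7,696/240)×223 + (240/2)×16 = $7,150.87 + $1,920.00 = $9,070.87.
Excess = $9,070.87 − $7,410.71 = $1,660.15.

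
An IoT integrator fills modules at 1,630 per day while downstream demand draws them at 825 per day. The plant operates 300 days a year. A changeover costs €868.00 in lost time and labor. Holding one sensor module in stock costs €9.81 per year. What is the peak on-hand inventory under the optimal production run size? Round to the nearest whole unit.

I_max ≈ 4,651 modules

Annual demand D = 825 × 300 = 247,500.
Production build-up factor (1 − d/p) = 1 − 825/1,630 = 0.4939.
Q* = √(2DS / (H(1 − d/p))) = √(2 × 247,500 × 868 / (9.81 × 0.4939)).
= √(429,660,000 / 4.8448) ≈ 9417.244.
Maximum inventory = Q*(1 − d/p) = 9417.244 × 0.4939 ≈ 4650.847.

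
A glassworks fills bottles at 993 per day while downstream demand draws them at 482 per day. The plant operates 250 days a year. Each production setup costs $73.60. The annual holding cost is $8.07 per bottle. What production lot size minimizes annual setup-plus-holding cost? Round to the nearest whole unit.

Annual demand D = 482 × 250 = 120,500.
Production build-up factor (1 − d/p) = 1 − 482/993 = 0.5146.
Q* = √(2DS / (H(1 − d/p))) = √(2 × 120,500 × 73.6 / (8.07 × 0.5146)).
= √(17,737,600 / 4.1528) ≈ 2066.688.

Q* ≈ 2,067 bottles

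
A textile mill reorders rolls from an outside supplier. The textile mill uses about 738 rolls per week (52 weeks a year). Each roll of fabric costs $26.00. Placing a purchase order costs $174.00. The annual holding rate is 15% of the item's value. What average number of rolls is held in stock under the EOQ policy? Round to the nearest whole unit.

Average inventory ≈ 925 rolls

Annual demand D = 738 × 52 = 38,376.
Holding cost H = 0.15 × $26.00 = $3.9000 per unit per year.
Q* = √(2DS/H) = √(2 × 38,376 × 174 / 3.9) ≈ 1850.49.
Average inventory = Q*/2 ≈ 1850.49 / 2 = 925.246.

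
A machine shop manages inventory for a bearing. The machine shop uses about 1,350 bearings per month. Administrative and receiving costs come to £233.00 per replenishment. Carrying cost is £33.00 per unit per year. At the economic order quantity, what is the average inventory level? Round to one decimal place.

Annual demand D = 1,350 × 12 = 16,200.
EOQ = √(2DS/H) = √(2 × 16,200 × 233 / 33) ≈ 478.29.
Average inventory = Q*/2 ≈ 478.29 / 2 = 239.146.

Average inventory ≈ 239.1 bearings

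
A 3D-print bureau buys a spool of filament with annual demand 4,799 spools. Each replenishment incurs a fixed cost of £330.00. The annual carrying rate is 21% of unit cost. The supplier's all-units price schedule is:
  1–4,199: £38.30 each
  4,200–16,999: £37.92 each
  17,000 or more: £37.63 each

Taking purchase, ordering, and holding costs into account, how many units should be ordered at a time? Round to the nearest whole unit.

Holding cost per unit per year at price C is H = 0.21·C.
Evaluate total cost at each tier's feasible EOQ or, if the EOQ is below the tier, at the tier's minimum quantity.
EOQ at £38.30 = 627.5 (feasible in tier 1): TC = 4,799×£38.30 + (4,799/627.5)×330 + (627.5/2)×0.21×£38.30 = £188,848.97.
EOQ at £37.92 = 630.7 < 4200, so use break Q=4200: TC = 4,799×£37.92 + (4,799/4200.0)×330 + (4200.0/2)×0.21×£37.92 = £199,077.86.
EOQ at £37.63 = 633.1 < 17000, so use break Q=17000: TC = 4,799×£37.63 + (4,799/17000.0)×330 + (17000.0/2)×0.21×£37.63 = £247,849.08.
Lowest total cost is £188,848.97 at Q = 627.5.

Q* ≈ 628 spools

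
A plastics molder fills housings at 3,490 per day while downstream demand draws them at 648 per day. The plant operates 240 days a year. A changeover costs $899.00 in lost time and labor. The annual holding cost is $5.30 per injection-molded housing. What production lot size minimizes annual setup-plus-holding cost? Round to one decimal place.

Q* ≈ 8,049.2 housings

Annual demand D = 648 × 240 = 155,520.
Production build-up factor (1 − d/p) = 1 − 648/3,490 = 0.8143.
Q* = √(2DS / (H(1 − d/p))) = √(2 × 155,520 × 899 / (5.3 × 0.8143)).
= √(279,624,960 / 4.3159) ≈ 8049.163.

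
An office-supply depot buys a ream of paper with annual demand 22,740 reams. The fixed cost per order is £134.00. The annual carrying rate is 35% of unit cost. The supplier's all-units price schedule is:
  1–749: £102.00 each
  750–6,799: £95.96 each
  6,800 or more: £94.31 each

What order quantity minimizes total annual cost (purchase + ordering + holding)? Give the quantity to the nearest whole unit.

Q* ≈ 750 reams

Holding cost per unit per year at price C is H = 0.35·C.
Candidates are each tier's EOQ (if it falls in that tier) and each price-break quantity.
EOQ at £102.00 = 413.2 (feasible in tier 1): TC = 22,740×£102.00 + (22,740/413.2)×134 + (413.2/2)×0.35×£102.00 = £2,334,230.16.
EOQ at £95.96 = 426.0 < 750, so use break Q=750: TC = 22,740×£95.96 + (22,740/750.0)×134 + (750.0/2)×0.35×£95.96 = £2,198,788.03.
EOQ at £94.31 = 429.7 < 6800, so use break Q=6800: TC = 22,740×£94.31 + (22,740/6800.0)×134 + (6800.0/2)×0.35×£94.31 = £2,257,286.41.
Lowest total cost is £2,198,788.03 at Q = 750.0.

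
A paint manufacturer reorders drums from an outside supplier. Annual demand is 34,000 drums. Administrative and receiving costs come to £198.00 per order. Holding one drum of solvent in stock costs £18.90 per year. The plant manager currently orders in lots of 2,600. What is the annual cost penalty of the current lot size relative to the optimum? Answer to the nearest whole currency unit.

Extra cost ≈ £11,207 per year

EOQ = √(2DS/H) = √(2 × 34,000 × 198 / 18.9) ≈ 844.03.
Cost at Q* = (D/Q*)S + (Q*/2)H = √(2DSH) ≈ £15,952.10.
Cost at Q = 2,600: (34,000/2,600)×198 + (2,600/2)×18.9 = £2,589.23 + £24,570.00 = £27,159.23.
Excess = £27,159.23 − £15,952.10 = £11,207.13.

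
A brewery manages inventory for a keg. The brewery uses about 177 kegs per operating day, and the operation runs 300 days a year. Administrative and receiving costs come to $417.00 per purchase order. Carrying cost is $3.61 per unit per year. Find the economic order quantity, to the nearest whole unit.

Q* ≈ 3,502 kegs

Annual demand D = 177 × 300 = 53,100.
EOQ = √(2DS / H) = √(2 × 53,100 × 417 / 3.61).
= √(44,285,400 / 3.61) = √12,267,423.8227 ≈ 3502.488.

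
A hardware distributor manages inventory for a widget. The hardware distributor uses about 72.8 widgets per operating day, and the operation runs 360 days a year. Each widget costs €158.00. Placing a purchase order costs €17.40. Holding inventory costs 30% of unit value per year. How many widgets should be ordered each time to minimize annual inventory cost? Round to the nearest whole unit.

Annual demand D = 72.8 × 360 = 26,208.
Holding cost H = 0.30 × €158.00 = €47.4000 per unit per year.
EOQ = √(2DS / H) = √(2 × 26,208 × 17.4 / 47.4).
= √(912,038.4 / 47.4) = √19,241.3165 ≈ 138.713.

Q* ≈ 139 widgets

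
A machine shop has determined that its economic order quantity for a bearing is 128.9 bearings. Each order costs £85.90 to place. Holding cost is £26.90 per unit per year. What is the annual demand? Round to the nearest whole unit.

D ≈ 2,602 bearings per year

Invert the EOQ relation Q*² = 2DS/H.
From Q* = √(2DS/H): D = Q*²H / (2S) = 128.9² × 26.9 / (2 × 85.9) = 2601.567.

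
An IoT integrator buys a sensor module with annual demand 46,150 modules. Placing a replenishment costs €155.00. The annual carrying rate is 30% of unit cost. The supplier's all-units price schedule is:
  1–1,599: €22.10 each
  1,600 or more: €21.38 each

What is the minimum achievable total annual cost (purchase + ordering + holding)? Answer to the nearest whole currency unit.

Holding cost per unit per year at price C is H = 0.30·C.
For each price level, check whether its EOQ is feasible; otherwise the best quantity at that price is the breakpoint.
EOQ at €22.10 = 1469.0 (feasible in tier 1): TC = 46,150×€22.10 + (46,150/1469.0)×155 + (1469.0/2)×0.30×€22.10 = €1,029,654.20.
EOQ at €21.38 = 1493.5 < 1600, so use break Q=1600: TC = 46,150×€21.38 + (46,150/1600.0)×155 + (1600.0/2)×0.30×€21.38 = €996,288.98.
Lowest total cost among the candidates is at Q = 1600.0.

TC* ≈ €996,289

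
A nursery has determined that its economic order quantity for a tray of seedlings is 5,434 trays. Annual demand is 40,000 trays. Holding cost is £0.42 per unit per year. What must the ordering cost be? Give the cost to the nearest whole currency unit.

S ≈ £155

Squaring Q* = √(2DS/H) gives Q*² = 2DS/H.
From Q* = √(2DS/H): S = Q*²H / (2D) = 5,434² × 0.42 / (2 × 40,000) = 155.0239.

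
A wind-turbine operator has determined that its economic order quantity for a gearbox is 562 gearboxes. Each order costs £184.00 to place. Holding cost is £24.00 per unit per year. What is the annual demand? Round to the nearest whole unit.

The basic EOQ model gives Q* = √(2DS/H); rearrange for the unknown.
From Q* = √(2DS/H): D = Q*²H / (2S) = 562² × 24 / (2 × 184) = 20598.522.

D ≈ 20,599 gearboxes per year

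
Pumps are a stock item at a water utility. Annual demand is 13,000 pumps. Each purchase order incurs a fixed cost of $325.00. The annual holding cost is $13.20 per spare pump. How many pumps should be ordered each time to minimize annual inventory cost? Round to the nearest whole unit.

Q* ≈ 800 pumps

EOQ = √(2DS / H) = √(2 × 13,000 × 325 / 13.2).
= √(8,450,000 / 13.2) = √640,151.5152 ≈ 800.095.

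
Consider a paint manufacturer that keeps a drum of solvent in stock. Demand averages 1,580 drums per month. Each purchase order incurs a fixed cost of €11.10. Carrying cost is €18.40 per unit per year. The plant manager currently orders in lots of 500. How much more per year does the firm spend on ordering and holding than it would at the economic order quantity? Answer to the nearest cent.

Extra cost ≈ €2,237.97 per year

Annual demand D = 1,580 × 12 = 18,960.
EOQ = √(2DS/H) = √(2 × 18,960 × 11.1 / 18.4) ≈ 151.25.
Cost at Q* = (D/Q*)S + (Q*/2)H = √(2DSH) ≈ €2,782.94.
Cost at Q = 500: (18,960/500)×11.1 + (500/2)×18.4 = €420.91 + €4,600.00 = €5,020.91.
Excess = €5,020.91 − €2,782.94 = €2,237.97.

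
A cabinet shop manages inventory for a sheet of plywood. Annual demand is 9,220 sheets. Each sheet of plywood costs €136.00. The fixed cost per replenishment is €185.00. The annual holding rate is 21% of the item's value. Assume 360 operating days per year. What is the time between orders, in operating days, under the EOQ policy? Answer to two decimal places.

Holding cost H = 0.21 × €136.00 = €28.5600 per unit per year.
EOQ = √(2DS/H) = √(2 × 9,220 × 185 / 28.56) ≈ 345.61.
Cycle time = Q*/D × 360 = 345.61 / 9,220 × 360 ≈ 13.495 days.

T ≈ 13.49 days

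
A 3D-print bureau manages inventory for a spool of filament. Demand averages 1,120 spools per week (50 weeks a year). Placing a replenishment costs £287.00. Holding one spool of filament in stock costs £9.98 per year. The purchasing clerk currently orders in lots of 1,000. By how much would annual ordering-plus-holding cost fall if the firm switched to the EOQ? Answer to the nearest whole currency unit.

Annual demand D = 1,120 × 50 = 56,000.
EOQ = √(2DS/H) = √(2 × 56,000 × 287 / 9.98) ≈ 1794.67.
Cost at Q* = (D/Q*)S + (Q*/2)H = √(2DSH) ≈ £17,910.81.
Cost at Q = 1,000: (56,000/1,000)×287 + (1,000/2)×9.98 = £16,072.00 + £4,990.00 = £21,062.00.
Excess = £21,062.00 − £17,910.81 = £3,151.19.

Extra cost ≈ £3,151 per year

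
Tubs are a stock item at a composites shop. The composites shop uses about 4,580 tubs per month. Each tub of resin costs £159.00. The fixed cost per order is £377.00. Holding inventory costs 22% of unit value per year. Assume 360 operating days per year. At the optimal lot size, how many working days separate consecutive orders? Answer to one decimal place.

Annual demand D = 4,580 × 12 = 54,960.
Holding cost H = 0.22 × £159.00 = £34.9800 per unit per year.
Q* = √(2DS/H) = √(2 × 54,960 × 377 / 34.98) ≈ 1088.43.
Cycle time = Q*/D × 360 = 1088.43 / 54,960 × 360 ≈ 7.129 days.

T ≈ 7.1 days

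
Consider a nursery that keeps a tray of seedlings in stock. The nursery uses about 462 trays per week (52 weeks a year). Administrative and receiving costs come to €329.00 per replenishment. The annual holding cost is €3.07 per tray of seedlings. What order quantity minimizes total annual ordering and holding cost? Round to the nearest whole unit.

Q* ≈ 2,269 trays

Annual demand D = 462 × 52 = 24,024.
EOQ = √(2DS / H) = √(2 × 24,024 × 329 / 3.07).
= √(15,807,792 / 3.07) = √5,149,117.9153 ≈ 2269.167.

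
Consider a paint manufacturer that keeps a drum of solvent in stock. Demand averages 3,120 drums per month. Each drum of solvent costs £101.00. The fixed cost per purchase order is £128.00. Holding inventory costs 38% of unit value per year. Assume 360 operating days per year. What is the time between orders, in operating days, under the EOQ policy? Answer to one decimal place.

T ≈ 4.8 days

Annual demand D = 3,120 × 12 = 37,440.
Holding cost H = 0.38 × £101.00 = £38.3800 per unit per year.
Q* = √(2DS/H) = √(2 × 37,440 × 128 / 38.38) ≈ 499.73.
Cycle time = Q*/D × 360 = 499.73 / 37,440 × 360 ≈ 4.805 days.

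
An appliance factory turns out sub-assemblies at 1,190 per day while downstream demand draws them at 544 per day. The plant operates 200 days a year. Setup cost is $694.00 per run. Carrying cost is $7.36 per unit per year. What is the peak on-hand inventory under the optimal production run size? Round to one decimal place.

I_max ≈ 3,337.4 sub-assemblies

Annual demand D = 544 × 200 = 108,800.
Production build-up factor (1 − d/p) = 1 − 544/1,190 = 0.5429.
Q* = √(2DS / (H(1 − d/p))) = √(2 × 108,800 × 694 / (7.36 × 0.5429)).
= √(151,014,400 / 3.9954) ≈ 6147.910.
Maximum inventory = Q*(1 − d/p) = 6147.910 × 0.5429 ≈ 3337.437.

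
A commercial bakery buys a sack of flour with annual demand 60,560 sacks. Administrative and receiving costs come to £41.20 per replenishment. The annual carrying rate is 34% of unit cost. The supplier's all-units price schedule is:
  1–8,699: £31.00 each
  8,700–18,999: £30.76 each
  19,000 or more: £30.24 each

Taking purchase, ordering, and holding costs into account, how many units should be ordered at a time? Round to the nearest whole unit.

Q* ≈ 688 sacks

Holding cost per unit per year at price C is H = 0.34·C.
Candidates are each tier's EOQ (if it falls in that tier) and each price-break quantity.
EOQ at £31.00 = 688.1 (feasible in tier 1): TC = 60,560×£31.00 + (60,560/688.1)×41.2 + (688.1/2)×0.34×£31.00 = £1,884,612.32.
EOQ at £30.76 = 690.8 < 8700, so use break Q=8700: TC = 60,560×£30.76 + (60,560/8700.0)×41.2 + (8700.0/2)×0.34×£30.76 = £1,908,606.43.
EOQ at £30.24 = 696.7 < 19000, so use break Q=19000: TC = 60,560×£30.24 + (60,560/19000.0)×41.2 + (19000.0/2)×0.34×£30.24 = £1,929,140.92.
Lowest total cost is £1,884,612.32 at Q = 688.1.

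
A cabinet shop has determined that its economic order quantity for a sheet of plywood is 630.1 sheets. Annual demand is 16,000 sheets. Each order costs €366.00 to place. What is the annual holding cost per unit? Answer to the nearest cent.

H ≈ €29.50

Invert the EOQ relation Q*² = 2DS/H.
From Q* = √(2DS/H): H = 2DS / Q*² = 2 × 16,000 × 366 / 630.1² = 29.4993.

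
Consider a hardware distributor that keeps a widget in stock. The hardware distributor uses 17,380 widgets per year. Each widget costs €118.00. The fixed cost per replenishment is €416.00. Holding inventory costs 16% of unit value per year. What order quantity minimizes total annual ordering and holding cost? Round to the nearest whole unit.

Q* ≈ 875 widgets

Holding cost H = 0.16 × €118.00 = €18.8800 per unit per year.
EOQ = √(2DS / H) = √(2 × 17,380 × 416 / 18.88).
= √(14,460,160 / 18.88) = √765,898.3051 ≈ 875.156.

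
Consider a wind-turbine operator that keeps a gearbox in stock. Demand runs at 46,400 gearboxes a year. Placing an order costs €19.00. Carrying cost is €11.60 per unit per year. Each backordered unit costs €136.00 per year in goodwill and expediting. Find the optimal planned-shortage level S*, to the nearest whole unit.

With planned backorders, Q* = √(2DS/H) · √((H+B)/B).
√(2DS/H) = √(2 × 46,400 × 19 / 11.6) = 389.872.
√((H+B)/B) = √((11.6+136)/136) = 1.0418.
Q* ≈ 406.158.
S* = Q* · H/(H+B) = 406.158 × 11.6/147.6 ≈ 31.920.

S* ≈ 32 gearboxes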